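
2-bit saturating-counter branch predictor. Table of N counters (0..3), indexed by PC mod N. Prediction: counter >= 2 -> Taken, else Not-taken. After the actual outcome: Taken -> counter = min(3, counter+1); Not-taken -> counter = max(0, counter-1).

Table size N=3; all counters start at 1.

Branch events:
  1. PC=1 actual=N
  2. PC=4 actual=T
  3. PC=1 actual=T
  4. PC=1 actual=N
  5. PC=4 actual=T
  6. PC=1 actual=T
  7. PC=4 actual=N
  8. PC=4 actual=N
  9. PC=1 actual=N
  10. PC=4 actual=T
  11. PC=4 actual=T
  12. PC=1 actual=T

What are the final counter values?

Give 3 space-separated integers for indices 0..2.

Ev 1: PC=1 idx=1 pred=N actual=N -> ctr[1]=0
Ev 2: PC=4 idx=1 pred=N actual=T -> ctr[1]=1
Ev 3: PC=1 idx=1 pred=N actual=T -> ctr[1]=2
Ev 4: PC=1 idx=1 pred=T actual=N -> ctr[1]=1
Ev 5: PC=4 idx=1 pred=N actual=T -> ctr[1]=2
Ev 6: PC=1 idx=1 pred=T actual=T -> ctr[1]=3
Ev 7: PC=4 idx=1 pred=T actual=N -> ctr[1]=2
Ev 8: PC=4 idx=1 pred=T actual=N -> ctr[1]=1
Ev 9: PC=1 idx=1 pred=N actual=N -> ctr[1]=0
Ev 10: PC=4 idx=1 pred=N actual=T -> ctr[1]=1
Ev 11: PC=4 idx=1 pred=N actual=T -> ctr[1]=2
Ev 12: PC=1 idx=1 pred=T actual=T -> ctr[1]=3

Answer: 1 3 1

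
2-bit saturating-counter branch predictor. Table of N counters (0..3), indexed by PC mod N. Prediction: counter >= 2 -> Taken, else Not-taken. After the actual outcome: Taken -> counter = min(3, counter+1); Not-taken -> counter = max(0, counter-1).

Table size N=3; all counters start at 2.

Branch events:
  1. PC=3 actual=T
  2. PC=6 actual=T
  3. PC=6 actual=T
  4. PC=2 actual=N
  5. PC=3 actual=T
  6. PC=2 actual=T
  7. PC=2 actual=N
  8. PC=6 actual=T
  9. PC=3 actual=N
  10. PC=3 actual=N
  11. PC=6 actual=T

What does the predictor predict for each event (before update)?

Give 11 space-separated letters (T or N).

Answer: T T T T T N T T T T N

Derivation:
Ev 1: PC=3 idx=0 pred=T actual=T -> ctr[0]=3
Ev 2: PC=6 idx=0 pred=T actual=T -> ctr[0]=3
Ev 3: PC=6 idx=0 pred=T actual=T -> ctr[0]=3
Ev 4: PC=2 idx=2 pred=T actual=N -> ctr[2]=1
Ev 5: PC=3 idx=0 pred=T actual=T -> ctr[0]=3
Ev 6: PC=2 idx=2 pred=N actual=T -> ctr[2]=2
Ev 7: PC=2 idx=2 pred=T actual=N -> ctr[2]=1
Ev 8: PC=6 idx=0 pred=T actual=T -> ctr[0]=3
Ev 9: PC=3 idx=0 pred=T actual=N -> ctr[0]=2
Ev 10: PC=3 idx=0 pred=T actual=N -> ctr[0]=1
Ev 11: PC=6 idx=0 pred=N actual=T -> ctr[0]=2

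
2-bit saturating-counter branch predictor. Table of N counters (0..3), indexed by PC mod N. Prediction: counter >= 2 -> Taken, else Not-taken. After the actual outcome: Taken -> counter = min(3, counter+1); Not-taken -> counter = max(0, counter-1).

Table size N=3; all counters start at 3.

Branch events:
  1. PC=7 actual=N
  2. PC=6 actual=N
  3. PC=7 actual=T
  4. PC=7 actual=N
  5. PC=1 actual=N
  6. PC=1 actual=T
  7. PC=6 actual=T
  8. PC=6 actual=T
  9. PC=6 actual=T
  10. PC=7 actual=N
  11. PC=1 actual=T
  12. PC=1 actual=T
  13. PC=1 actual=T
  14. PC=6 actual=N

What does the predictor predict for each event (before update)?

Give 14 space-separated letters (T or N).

Ev 1: PC=7 idx=1 pred=T actual=N -> ctr[1]=2
Ev 2: PC=6 idx=0 pred=T actual=N -> ctr[0]=2
Ev 3: PC=7 idx=1 pred=T actual=T -> ctr[1]=3
Ev 4: PC=7 idx=1 pred=T actual=N -> ctr[1]=2
Ev 5: PC=1 idx=1 pred=T actual=N -> ctr[1]=1
Ev 6: PC=1 idx=1 pred=N actual=T -> ctr[1]=2
Ev 7: PC=6 idx=0 pred=T actual=T -> ctr[0]=3
Ev 8: PC=6 idx=0 pred=T actual=T -> ctr[0]=3
Ev 9: PC=6 idx=0 pred=T actual=T -> ctr[0]=3
Ev 10: PC=7 idx=1 pred=T actual=N -> ctr[1]=1
Ev 11: PC=1 idx=1 pred=N actual=T -> ctr[1]=2
Ev 12: PC=1 idx=1 pred=T actual=T -> ctr[1]=3
Ev 13: PC=1 idx=1 pred=T actual=T -> ctr[1]=3
Ev 14: PC=6 idx=0 pred=T actual=N -> ctr[0]=2

Answer: T T T T T N T T T T N T T T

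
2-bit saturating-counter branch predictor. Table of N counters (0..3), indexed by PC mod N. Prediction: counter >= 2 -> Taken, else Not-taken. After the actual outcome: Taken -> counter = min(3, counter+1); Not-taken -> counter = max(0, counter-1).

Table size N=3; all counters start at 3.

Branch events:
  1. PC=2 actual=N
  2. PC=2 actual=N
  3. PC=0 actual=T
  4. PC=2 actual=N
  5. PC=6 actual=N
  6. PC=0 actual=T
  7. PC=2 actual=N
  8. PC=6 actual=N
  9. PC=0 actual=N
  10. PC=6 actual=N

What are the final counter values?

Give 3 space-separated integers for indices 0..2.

Ev 1: PC=2 idx=2 pred=T actual=N -> ctr[2]=2
Ev 2: PC=2 idx=2 pred=T actual=N -> ctr[2]=1
Ev 3: PC=0 idx=0 pred=T actual=T -> ctr[0]=3
Ev 4: PC=2 idx=2 pred=N actual=N -> ctr[2]=0
Ev 5: PC=6 idx=0 pred=T actual=N -> ctr[0]=2
Ev 6: PC=0 idx=0 pred=T actual=T -> ctr[0]=3
Ev 7: PC=2 idx=2 pred=N actual=N -> ctr[2]=0
Ev 8: PC=6 idx=0 pred=T actual=N -> ctr[0]=2
Ev 9: PC=0 idx=0 pred=T actual=N -> ctr[0]=1
Ev 10: PC=6 idx=0 pred=N actual=N -> ctr[0]=0

Answer: 0 3 0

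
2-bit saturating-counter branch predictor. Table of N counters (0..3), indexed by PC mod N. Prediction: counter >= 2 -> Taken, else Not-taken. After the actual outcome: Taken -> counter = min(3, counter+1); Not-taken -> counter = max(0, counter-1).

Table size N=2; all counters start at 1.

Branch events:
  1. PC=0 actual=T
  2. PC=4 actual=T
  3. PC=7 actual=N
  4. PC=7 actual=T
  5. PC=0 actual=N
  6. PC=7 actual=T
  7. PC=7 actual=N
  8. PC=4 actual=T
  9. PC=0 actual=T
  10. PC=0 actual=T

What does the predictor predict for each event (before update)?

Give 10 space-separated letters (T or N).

Ev 1: PC=0 idx=0 pred=N actual=T -> ctr[0]=2
Ev 2: PC=4 idx=0 pred=T actual=T -> ctr[0]=3
Ev 3: PC=7 idx=1 pred=N actual=N -> ctr[1]=0
Ev 4: PC=7 idx=1 pred=N actual=T -> ctr[1]=1
Ev 5: PC=0 idx=0 pred=T actual=N -> ctr[0]=2
Ev 6: PC=7 idx=1 pred=N actual=T -> ctr[1]=2
Ev 7: PC=7 idx=1 pred=T actual=N -> ctr[1]=1
Ev 8: PC=4 idx=0 pred=T actual=T -> ctr[0]=3
Ev 9: PC=0 idx=0 pred=T actual=T -> ctr[0]=3
Ev 10: PC=0 idx=0 pred=T actual=T -> ctr[0]=3

Answer: N T N N T N T T T T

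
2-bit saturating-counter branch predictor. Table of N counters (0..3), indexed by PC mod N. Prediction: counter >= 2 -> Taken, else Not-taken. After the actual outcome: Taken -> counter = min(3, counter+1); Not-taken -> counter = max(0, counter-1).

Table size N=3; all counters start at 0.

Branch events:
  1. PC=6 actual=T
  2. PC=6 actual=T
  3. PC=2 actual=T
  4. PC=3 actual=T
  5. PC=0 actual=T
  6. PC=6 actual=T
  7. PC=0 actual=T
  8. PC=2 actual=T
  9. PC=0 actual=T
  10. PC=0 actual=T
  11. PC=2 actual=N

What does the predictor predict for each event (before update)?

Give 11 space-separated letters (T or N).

Ev 1: PC=6 idx=0 pred=N actual=T -> ctr[0]=1
Ev 2: PC=6 idx=0 pred=N actual=T -> ctr[0]=2
Ev 3: PC=2 idx=2 pred=N actual=T -> ctr[2]=1
Ev 4: PC=3 idx=0 pred=T actual=T -> ctr[0]=3
Ev 5: PC=0 idx=0 pred=T actual=T -> ctr[0]=3
Ev 6: PC=6 idx=0 pred=T actual=T -> ctr[0]=3
Ev 7: PC=0 idx=0 pred=T actual=T -> ctr[0]=3
Ev 8: PC=2 idx=2 pred=N actual=T -> ctr[2]=2
Ev 9: PC=0 idx=0 pred=T actual=T -> ctr[0]=3
Ev 10: PC=0 idx=0 pred=T actual=T -> ctr[0]=3
Ev 11: PC=2 idx=2 pred=T actual=N -> ctr[2]=1

Answer: N N N T T T T N T T T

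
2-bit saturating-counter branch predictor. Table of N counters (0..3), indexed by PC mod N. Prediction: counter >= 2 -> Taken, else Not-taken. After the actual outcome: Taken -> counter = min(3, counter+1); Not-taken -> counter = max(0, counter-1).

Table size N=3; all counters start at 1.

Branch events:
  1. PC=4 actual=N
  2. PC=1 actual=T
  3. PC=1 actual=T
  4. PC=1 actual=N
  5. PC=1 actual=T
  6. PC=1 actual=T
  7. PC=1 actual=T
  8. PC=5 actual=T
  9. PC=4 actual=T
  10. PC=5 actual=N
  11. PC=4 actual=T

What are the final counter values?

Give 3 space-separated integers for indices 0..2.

Ev 1: PC=4 idx=1 pred=N actual=N -> ctr[1]=0
Ev 2: PC=1 idx=1 pred=N actual=T -> ctr[1]=1
Ev 3: PC=1 idx=1 pred=N actual=T -> ctr[1]=2
Ev 4: PC=1 idx=1 pred=T actual=N -> ctr[1]=1
Ev 5: PC=1 idx=1 pred=N actual=T -> ctr[1]=2
Ev 6: PC=1 idx=1 pred=T actual=T -> ctr[1]=3
Ev 7: PC=1 idx=1 pred=T actual=T -> ctr[1]=3
Ev 8: PC=5 idx=2 pred=N actual=T -> ctr[2]=2
Ev 9: PC=4 idx=1 pred=T actual=T -> ctr[1]=3
Ev 10: PC=5 idx=2 pred=T actual=N -> ctr[2]=1
Ev 11: PC=4 idx=1 pred=T actual=T -> ctr[1]=3

Answer: 1 3 1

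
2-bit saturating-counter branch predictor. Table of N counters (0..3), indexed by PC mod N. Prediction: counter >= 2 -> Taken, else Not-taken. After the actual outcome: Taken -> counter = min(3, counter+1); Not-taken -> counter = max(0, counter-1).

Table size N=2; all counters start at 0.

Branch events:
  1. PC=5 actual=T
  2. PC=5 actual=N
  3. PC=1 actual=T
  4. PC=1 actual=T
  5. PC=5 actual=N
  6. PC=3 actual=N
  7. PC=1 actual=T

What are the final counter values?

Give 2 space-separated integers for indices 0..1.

Ev 1: PC=5 idx=1 pred=N actual=T -> ctr[1]=1
Ev 2: PC=5 idx=1 pred=N actual=N -> ctr[1]=0
Ev 3: PC=1 idx=1 pred=N actual=T -> ctr[1]=1
Ev 4: PC=1 idx=1 pred=N actual=T -> ctr[1]=2
Ev 5: PC=5 idx=1 pred=T actual=N -> ctr[1]=1
Ev 6: PC=3 idx=1 pred=N actual=N -> ctr[1]=0
Ev 7: PC=1 idx=1 pred=N actual=T -> ctr[1]=1

Answer: 0 1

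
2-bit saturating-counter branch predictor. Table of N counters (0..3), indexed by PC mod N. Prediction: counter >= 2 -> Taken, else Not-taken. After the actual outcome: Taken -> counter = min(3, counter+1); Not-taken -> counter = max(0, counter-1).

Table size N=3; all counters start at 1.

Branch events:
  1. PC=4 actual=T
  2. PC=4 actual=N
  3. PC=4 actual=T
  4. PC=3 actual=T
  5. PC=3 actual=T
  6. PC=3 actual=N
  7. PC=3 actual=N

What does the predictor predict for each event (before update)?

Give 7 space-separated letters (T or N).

Ev 1: PC=4 idx=1 pred=N actual=T -> ctr[1]=2
Ev 2: PC=4 idx=1 pred=T actual=N -> ctr[1]=1
Ev 3: PC=4 idx=1 pred=N actual=T -> ctr[1]=2
Ev 4: PC=3 idx=0 pred=N actual=T -> ctr[0]=2
Ev 5: PC=3 idx=0 pred=T actual=T -> ctr[0]=3
Ev 6: PC=3 idx=0 pred=T actual=N -> ctr[0]=2
Ev 7: PC=3 idx=0 pred=T actual=N -> ctr[0]=1

Answer: N T N N T T T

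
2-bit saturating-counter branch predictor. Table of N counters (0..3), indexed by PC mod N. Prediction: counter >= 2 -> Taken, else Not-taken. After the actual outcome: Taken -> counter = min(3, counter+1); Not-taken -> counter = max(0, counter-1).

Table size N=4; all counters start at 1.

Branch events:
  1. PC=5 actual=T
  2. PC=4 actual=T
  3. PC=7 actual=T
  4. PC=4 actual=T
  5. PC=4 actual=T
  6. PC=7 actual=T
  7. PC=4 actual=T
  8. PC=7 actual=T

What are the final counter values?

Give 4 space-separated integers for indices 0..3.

Answer: 3 2 1 3

Derivation:
Ev 1: PC=5 idx=1 pred=N actual=T -> ctr[1]=2
Ev 2: PC=4 idx=0 pred=N actual=T -> ctr[0]=2
Ev 3: PC=7 idx=3 pred=N actual=T -> ctr[3]=2
Ev 4: PC=4 idx=0 pred=T actual=T -> ctr[0]=3
Ev 5: PC=4 idx=0 pred=T actual=T -> ctr[0]=3
Ev 6: PC=7 idx=3 pred=T actual=T -> ctr[3]=3
Ev 7: PC=4 idx=0 pred=T actual=T -> ctr[0]=3
Ev 8: PC=7 idx=3 pred=T actual=T -> ctr[3]=3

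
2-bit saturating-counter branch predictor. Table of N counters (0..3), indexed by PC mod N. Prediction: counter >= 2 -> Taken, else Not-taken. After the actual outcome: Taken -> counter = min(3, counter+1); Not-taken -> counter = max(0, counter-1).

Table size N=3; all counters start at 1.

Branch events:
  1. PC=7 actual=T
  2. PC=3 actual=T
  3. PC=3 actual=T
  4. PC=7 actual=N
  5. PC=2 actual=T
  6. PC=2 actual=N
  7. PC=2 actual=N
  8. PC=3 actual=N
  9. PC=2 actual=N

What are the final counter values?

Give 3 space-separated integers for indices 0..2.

Ev 1: PC=7 idx=1 pred=N actual=T -> ctr[1]=2
Ev 2: PC=3 idx=0 pred=N actual=T -> ctr[0]=2
Ev 3: PC=3 idx=0 pred=T actual=T -> ctr[0]=3
Ev 4: PC=7 idx=1 pred=T actual=N -> ctr[1]=1
Ev 5: PC=2 idx=2 pred=N actual=T -> ctr[2]=2
Ev 6: PC=2 idx=2 pred=T actual=N -> ctr[2]=1
Ev 7: PC=2 idx=2 pred=N actual=N -> ctr[2]=0
Ev 8: PC=3 idx=0 pred=T actual=N -> ctr[0]=2
Ev 9: PC=2 idx=2 pred=N actual=N -> ctr[2]=0

Answer: 2 1 0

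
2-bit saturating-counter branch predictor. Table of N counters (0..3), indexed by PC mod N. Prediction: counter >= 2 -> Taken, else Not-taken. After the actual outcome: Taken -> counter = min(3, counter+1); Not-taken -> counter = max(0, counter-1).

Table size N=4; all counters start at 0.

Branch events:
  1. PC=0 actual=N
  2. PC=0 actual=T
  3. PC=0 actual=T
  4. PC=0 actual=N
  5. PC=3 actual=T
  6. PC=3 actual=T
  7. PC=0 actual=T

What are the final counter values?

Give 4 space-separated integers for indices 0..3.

Answer: 2 0 0 2

Derivation:
Ev 1: PC=0 idx=0 pred=N actual=N -> ctr[0]=0
Ev 2: PC=0 idx=0 pred=N actual=T -> ctr[0]=1
Ev 3: PC=0 idx=0 pred=N actual=T -> ctr[0]=2
Ev 4: PC=0 idx=0 pred=T actual=N -> ctr[0]=1
Ev 5: PC=3 idx=3 pred=N actual=T -> ctr[3]=1
Ev 6: PC=3 idx=3 pred=N actual=T -> ctr[3]=2
Ev 7: PC=0 idx=0 pred=N actual=T -> ctr[0]=2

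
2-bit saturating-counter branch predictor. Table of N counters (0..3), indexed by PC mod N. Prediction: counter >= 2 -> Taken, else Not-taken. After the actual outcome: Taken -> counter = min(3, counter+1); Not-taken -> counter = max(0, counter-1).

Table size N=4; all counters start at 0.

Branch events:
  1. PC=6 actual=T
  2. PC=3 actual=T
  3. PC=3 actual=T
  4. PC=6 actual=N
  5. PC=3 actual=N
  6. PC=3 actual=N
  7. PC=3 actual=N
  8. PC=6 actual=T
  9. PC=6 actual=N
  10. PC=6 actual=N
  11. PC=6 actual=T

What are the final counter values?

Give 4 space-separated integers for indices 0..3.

Ev 1: PC=6 idx=2 pred=N actual=T -> ctr[2]=1
Ev 2: PC=3 idx=3 pred=N actual=T -> ctr[3]=1
Ev 3: PC=3 idx=3 pred=N actual=T -> ctr[3]=2
Ev 4: PC=6 idx=2 pred=N actual=N -> ctr[2]=0
Ev 5: PC=3 idx=3 pred=T actual=N -> ctr[3]=1
Ev 6: PC=3 idx=3 pred=N actual=N -> ctr[3]=0
Ev 7: PC=3 idx=3 pred=N actual=N -> ctr[3]=0
Ev 8: PC=6 idx=2 pred=N actual=T -> ctr[2]=1
Ev 9: PC=6 idx=2 pred=N actual=N -> ctr[2]=0
Ev 10: PC=6 idx=2 pred=N actual=N -> ctr[2]=0
Ev 11: PC=6 idx=2 pred=N actual=T -> ctr[2]=1

Answer: 0 0 1 0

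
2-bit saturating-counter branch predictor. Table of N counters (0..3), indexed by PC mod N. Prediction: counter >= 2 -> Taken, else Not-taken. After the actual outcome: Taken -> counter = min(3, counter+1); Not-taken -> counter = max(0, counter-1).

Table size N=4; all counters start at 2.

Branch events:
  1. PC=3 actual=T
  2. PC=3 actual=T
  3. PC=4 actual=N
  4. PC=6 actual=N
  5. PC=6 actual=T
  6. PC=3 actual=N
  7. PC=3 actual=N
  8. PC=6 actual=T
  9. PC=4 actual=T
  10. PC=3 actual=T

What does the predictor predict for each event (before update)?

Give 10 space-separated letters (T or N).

Ev 1: PC=3 idx=3 pred=T actual=T -> ctr[3]=3
Ev 2: PC=3 idx=3 pred=T actual=T -> ctr[3]=3
Ev 3: PC=4 idx=0 pred=T actual=N -> ctr[0]=1
Ev 4: PC=6 idx=2 pred=T actual=N -> ctr[2]=1
Ev 5: PC=6 idx=2 pred=N actual=T -> ctr[2]=2
Ev 6: PC=3 idx=3 pred=T actual=N -> ctr[3]=2
Ev 7: PC=3 idx=3 pred=T actual=N -> ctr[3]=1
Ev 8: PC=6 idx=2 pred=T actual=T -> ctr[2]=3
Ev 9: PC=4 idx=0 pred=N actual=T -> ctr[0]=2
Ev 10: PC=3 idx=3 pred=N actual=T -> ctr[3]=2

Answer: T T T T N T T T N N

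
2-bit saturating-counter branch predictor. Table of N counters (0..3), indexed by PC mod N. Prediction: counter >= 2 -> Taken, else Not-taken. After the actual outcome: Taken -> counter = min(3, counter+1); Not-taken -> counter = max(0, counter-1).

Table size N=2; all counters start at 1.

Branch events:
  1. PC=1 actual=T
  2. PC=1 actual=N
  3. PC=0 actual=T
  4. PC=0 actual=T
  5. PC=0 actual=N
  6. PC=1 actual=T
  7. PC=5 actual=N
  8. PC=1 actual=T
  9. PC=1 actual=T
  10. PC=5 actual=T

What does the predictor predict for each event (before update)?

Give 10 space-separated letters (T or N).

Ev 1: PC=1 idx=1 pred=N actual=T -> ctr[1]=2
Ev 2: PC=1 idx=1 pred=T actual=N -> ctr[1]=1
Ev 3: PC=0 idx=0 pred=N actual=T -> ctr[0]=2
Ev 4: PC=0 idx=0 pred=T actual=T -> ctr[0]=3
Ev 5: PC=0 idx=0 pred=T actual=N -> ctr[0]=2
Ev 6: PC=1 idx=1 pred=N actual=T -> ctr[1]=2
Ev 7: PC=5 idx=1 pred=T actual=N -> ctr[1]=1
Ev 8: PC=1 idx=1 pred=N actual=T -> ctr[1]=2
Ev 9: PC=1 idx=1 pred=T actual=T -> ctr[1]=3
Ev 10: PC=5 idx=1 pred=T actual=T -> ctr[1]=3

Answer: N T N T T N T N T T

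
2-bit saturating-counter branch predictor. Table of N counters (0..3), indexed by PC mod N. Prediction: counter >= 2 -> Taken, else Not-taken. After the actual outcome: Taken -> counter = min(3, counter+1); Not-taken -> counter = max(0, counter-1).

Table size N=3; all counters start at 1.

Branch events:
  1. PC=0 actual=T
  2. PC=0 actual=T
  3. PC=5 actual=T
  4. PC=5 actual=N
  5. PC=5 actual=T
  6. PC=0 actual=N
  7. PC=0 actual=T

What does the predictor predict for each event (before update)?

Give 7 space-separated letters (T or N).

Ev 1: PC=0 idx=0 pred=N actual=T -> ctr[0]=2
Ev 2: PC=0 idx=0 pred=T actual=T -> ctr[0]=3
Ev 3: PC=5 idx=2 pred=N actual=T -> ctr[2]=2
Ev 4: PC=5 idx=2 pred=T actual=N -> ctr[2]=1
Ev 5: PC=5 idx=2 pred=N actual=T -> ctr[2]=2
Ev 6: PC=0 idx=0 pred=T actual=N -> ctr[0]=2
Ev 7: PC=0 idx=0 pred=T actual=T -> ctr[0]=3

Answer: N T N T N T T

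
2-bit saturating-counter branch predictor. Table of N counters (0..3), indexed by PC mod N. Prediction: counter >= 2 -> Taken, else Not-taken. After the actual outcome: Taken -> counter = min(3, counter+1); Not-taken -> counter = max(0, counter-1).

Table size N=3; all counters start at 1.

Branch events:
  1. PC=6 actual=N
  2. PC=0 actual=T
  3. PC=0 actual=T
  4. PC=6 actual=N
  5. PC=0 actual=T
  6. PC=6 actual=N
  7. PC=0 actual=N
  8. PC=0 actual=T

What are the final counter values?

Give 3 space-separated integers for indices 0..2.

Ev 1: PC=6 idx=0 pred=N actual=N -> ctr[0]=0
Ev 2: PC=0 idx=0 pred=N actual=T -> ctr[0]=1
Ev 3: PC=0 idx=0 pred=N actual=T -> ctr[0]=2
Ev 4: PC=6 idx=0 pred=T actual=N -> ctr[0]=1
Ev 5: PC=0 idx=0 pred=N actual=T -> ctr[0]=2
Ev 6: PC=6 idx=0 pred=T actual=N -> ctr[0]=1
Ev 7: PC=0 idx=0 pred=N actual=N -> ctr[0]=0
Ev 8: PC=0 idx=0 pred=N actual=T -> ctr[0]=1

Answer: 1 1 1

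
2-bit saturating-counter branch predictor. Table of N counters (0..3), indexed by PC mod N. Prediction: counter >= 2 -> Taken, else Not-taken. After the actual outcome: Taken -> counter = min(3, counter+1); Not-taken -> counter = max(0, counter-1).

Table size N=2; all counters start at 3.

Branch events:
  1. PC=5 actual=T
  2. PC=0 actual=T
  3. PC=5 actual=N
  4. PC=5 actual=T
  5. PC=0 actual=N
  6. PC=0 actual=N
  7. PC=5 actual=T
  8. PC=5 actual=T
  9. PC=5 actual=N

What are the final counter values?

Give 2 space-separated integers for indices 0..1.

Ev 1: PC=5 idx=1 pred=T actual=T -> ctr[1]=3
Ev 2: PC=0 idx=0 pred=T actual=T -> ctr[0]=3
Ev 3: PC=5 idx=1 pred=T actual=N -> ctr[1]=2
Ev 4: PC=5 idx=1 pred=T actual=T -> ctr[1]=3
Ev 5: PC=0 idx=0 pred=T actual=N -> ctr[0]=2
Ev 6: PC=0 idx=0 pred=T actual=N -> ctr[0]=1
Ev 7: PC=5 idx=1 pred=T actual=T -> ctr[1]=3
Ev 8: PC=5 idx=1 pred=T actual=T -> ctr[1]=3
Ev 9: PC=5 idx=1 pred=T actual=N -> ctr[1]=2

Answer: 1 2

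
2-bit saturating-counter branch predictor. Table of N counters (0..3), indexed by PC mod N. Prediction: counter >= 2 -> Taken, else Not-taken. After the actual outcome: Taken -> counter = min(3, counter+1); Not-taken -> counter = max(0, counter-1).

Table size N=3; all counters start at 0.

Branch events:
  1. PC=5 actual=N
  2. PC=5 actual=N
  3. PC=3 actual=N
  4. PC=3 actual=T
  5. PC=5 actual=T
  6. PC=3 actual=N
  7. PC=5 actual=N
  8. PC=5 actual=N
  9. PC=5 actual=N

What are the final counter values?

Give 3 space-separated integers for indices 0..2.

Ev 1: PC=5 idx=2 pred=N actual=N -> ctr[2]=0
Ev 2: PC=5 idx=2 pred=N actual=N -> ctr[2]=0
Ev 3: PC=3 idx=0 pred=N actual=N -> ctr[0]=0
Ev 4: PC=3 idx=0 pred=N actual=T -> ctr[0]=1
Ev 5: PC=5 idx=2 pred=N actual=T -> ctr[2]=1
Ev 6: PC=3 idx=0 pred=N actual=N -> ctr[0]=0
Ev 7: PC=5 idx=2 pred=N actual=N -> ctr[2]=0
Ev 8: PC=5 idx=2 pred=N actual=N -> ctr[2]=0
Ev 9: PC=5 idx=2 pred=N actual=N -> ctr[2]=0

Answer: 0 0 0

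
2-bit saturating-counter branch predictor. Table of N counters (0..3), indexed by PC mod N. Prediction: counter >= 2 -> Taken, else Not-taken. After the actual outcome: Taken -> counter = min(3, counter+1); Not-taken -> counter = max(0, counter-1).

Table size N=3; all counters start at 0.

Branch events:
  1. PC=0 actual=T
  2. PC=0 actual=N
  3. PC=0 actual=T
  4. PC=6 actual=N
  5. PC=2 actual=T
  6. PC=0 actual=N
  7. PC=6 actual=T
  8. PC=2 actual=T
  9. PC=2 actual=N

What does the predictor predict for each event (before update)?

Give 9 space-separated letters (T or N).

Ev 1: PC=0 idx=0 pred=N actual=T -> ctr[0]=1
Ev 2: PC=0 idx=0 pred=N actual=N -> ctr[0]=0
Ev 3: PC=0 idx=0 pred=N actual=T -> ctr[0]=1
Ev 4: PC=6 idx=0 pred=N actual=N -> ctr[0]=0
Ev 5: PC=2 idx=2 pred=N actual=T -> ctr[2]=1
Ev 6: PC=0 idx=0 pred=N actual=N -> ctr[0]=0
Ev 7: PC=6 idx=0 pred=N actual=T -> ctr[0]=1
Ev 8: PC=2 idx=2 pred=N actual=T -> ctr[2]=2
Ev 9: PC=2 idx=2 pred=T actual=N -> ctr[2]=1

Answer: N N N N N N N N T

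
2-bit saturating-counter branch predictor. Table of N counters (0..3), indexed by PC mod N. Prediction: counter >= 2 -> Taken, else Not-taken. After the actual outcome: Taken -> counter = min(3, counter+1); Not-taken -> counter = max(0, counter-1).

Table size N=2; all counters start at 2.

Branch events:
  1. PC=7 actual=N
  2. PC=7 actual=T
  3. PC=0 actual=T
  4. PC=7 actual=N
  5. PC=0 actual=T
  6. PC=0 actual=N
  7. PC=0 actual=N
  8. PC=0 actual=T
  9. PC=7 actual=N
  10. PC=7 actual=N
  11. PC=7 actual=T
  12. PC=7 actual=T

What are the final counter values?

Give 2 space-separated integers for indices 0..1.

Answer: 2 2

Derivation:
Ev 1: PC=7 idx=1 pred=T actual=N -> ctr[1]=1
Ev 2: PC=7 idx=1 pred=N actual=T -> ctr[1]=2
Ev 3: PC=0 idx=0 pred=T actual=T -> ctr[0]=3
Ev 4: PC=7 idx=1 pred=T actual=N -> ctr[1]=1
Ev 5: PC=0 idx=0 pred=T actual=T -> ctr[0]=3
Ev 6: PC=0 idx=0 pred=T actual=N -> ctr[0]=2
Ev 7: PC=0 idx=0 pred=T actual=N -> ctr[0]=1
Ev 8: PC=0 idx=0 pred=N actual=T -> ctr[0]=2
Ev 9: PC=7 idx=1 pred=N actual=N -> ctr[1]=0
Ev 10: PC=7 idx=1 pred=N actual=N -> ctr[1]=0
Ev 11: PC=7 idx=1 pred=N actual=T -> ctr[1]=1
Ev 12: PC=7 idx=1 pred=N actual=T -> ctr[1]=2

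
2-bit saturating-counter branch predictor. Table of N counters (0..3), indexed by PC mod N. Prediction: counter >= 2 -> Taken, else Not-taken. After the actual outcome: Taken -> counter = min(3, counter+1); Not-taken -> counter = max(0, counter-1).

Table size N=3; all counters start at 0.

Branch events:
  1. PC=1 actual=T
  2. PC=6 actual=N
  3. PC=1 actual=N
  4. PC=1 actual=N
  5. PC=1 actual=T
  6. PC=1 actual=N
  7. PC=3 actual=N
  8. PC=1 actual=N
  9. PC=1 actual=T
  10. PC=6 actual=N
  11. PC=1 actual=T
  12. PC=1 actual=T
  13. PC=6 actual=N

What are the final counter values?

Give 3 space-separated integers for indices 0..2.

Answer: 0 3 0

Derivation:
Ev 1: PC=1 idx=1 pred=N actual=T -> ctr[1]=1
Ev 2: PC=6 idx=0 pred=N actual=N -> ctr[0]=0
Ev 3: PC=1 idx=1 pred=N actual=N -> ctr[1]=0
Ev 4: PC=1 idx=1 pred=N actual=N -> ctr[1]=0
Ev 5: PC=1 idx=1 pred=N actual=T -> ctr[1]=1
Ev 6: PC=1 idx=1 pred=N actual=N -> ctr[1]=0
Ev 7: PC=3 idx=0 pred=N actual=N -> ctr[0]=0
Ev 8: PC=1 idx=1 pred=N actual=N -> ctr[1]=0
Ev 9: PC=1 idx=1 pred=N actual=T -> ctr[1]=1
Ev 10: PC=6 idx=0 pred=N actual=N -> ctr[0]=0
Ev 11: PC=1 idx=1 pred=N actual=T -> ctr[1]=2
Ev 12: PC=1 idx=1 pred=T actual=T -> ctr[1]=3
Ev 13: PC=6 idx=0 pred=N actual=N -> ctr[0]=0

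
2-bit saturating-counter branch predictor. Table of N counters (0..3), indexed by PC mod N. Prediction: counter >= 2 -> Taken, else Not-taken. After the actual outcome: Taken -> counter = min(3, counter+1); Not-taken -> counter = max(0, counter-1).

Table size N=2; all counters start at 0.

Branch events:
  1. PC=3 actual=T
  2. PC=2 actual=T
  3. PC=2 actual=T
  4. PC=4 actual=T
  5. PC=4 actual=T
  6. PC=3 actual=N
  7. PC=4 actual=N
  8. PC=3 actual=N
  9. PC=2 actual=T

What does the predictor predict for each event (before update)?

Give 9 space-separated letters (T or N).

Answer: N N N T T N T N T

Derivation:
Ev 1: PC=3 idx=1 pred=N actual=T -> ctr[1]=1
Ev 2: PC=2 idx=0 pred=N actual=T -> ctr[0]=1
Ev 3: PC=2 idx=0 pred=N actual=T -> ctr[0]=2
Ev 4: PC=4 idx=0 pred=T actual=T -> ctr[0]=3
Ev 5: PC=4 idx=0 pred=T actual=T -> ctr[0]=3
Ev 6: PC=3 idx=1 pred=N actual=N -> ctr[1]=0
Ev 7: PC=4 idx=0 pred=T actual=N -> ctr[0]=2
Ev 8: PC=3 idx=1 pred=N actual=N -> ctr[1]=0
Ev 9: PC=2 idx=0 pred=T actual=T -> ctr[0]=3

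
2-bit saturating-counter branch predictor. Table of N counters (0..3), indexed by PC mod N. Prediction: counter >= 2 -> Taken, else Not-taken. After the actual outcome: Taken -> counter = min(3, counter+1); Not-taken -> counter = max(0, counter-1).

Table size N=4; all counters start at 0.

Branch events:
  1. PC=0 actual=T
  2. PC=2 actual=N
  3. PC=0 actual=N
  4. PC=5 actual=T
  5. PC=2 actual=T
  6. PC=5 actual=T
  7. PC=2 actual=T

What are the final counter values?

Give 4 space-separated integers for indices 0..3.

Ev 1: PC=0 idx=0 pred=N actual=T -> ctr[0]=1
Ev 2: PC=2 idx=2 pred=N actual=N -> ctr[2]=0
Ev 3: PC=0 idx=0 pred=N actual=N -> ctr[0]=0
Ev 4: PC=5 idx=1 pred=N actual=T -> ctr[1]=1
Ev 5: PC=2 idx=2 pred=N actual=T -> ctr[2]=1
Ev 6: PC=5 idx=1 pred=N actual=T -> ctr[1]=2
Ev 7: PC=2 idx=2 pred=N actual=T -> ctr[2]=2

Answer: 0 2 2 0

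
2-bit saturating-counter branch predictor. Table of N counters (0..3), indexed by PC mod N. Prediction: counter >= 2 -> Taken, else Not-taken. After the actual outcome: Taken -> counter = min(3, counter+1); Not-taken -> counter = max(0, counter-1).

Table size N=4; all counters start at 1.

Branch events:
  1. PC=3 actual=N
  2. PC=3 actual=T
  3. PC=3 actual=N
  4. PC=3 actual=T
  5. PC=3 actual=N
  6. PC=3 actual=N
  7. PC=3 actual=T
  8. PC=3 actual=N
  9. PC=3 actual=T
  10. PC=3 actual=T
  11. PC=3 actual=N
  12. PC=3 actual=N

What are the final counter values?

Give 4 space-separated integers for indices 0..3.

Ev 1: PC=3 idx=3 pred=N actual=N -> ctr[3]=0
Ev 2: PC=3 idx=3 pred=N actual=T -> ctr[3]=1
Ev 3: PC=3 idx=3 pred=N actual=N -> ctr[3]=0
Ev 4: PC=3 idx=3 pred=N actual=T -> ctr[3]=1
Ev 5: PC=3 idx=3 pred=N actual=N -> ctr[3]=0
Ev 6: PC=3 idx=3 pred=N actual=N -> ctr[3]=0
Ev 7: PC=3 idx=3 pred=N actual=T -> ctr[3]=1
Ev 8: PC=3 idx=3 pred=N actual=N -> ctr[3]=0
Ev 9: PC=3 idx=3 pred=N actual=T -> ctr[3]=1
Ev 10: PC=3 idx=3 pred=N actual=T -> ctr[3]=2
Ev 11: PC=3 idx=3 pred=T actual=N -> ctr[3]=1
Ev 12: PC=3 idx=3 pred=N actual=N -> ctr[3]=0

Answer: 1 1 1 0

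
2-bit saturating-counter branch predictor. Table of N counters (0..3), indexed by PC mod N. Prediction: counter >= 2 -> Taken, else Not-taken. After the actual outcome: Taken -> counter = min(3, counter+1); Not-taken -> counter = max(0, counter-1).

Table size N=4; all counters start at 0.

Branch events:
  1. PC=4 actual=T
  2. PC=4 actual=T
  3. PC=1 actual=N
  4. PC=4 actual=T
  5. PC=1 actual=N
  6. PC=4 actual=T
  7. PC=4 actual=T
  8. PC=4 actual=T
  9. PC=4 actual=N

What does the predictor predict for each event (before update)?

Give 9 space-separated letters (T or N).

Ev 1: PC=4 idx=0 pred=N actual=T -> ctr[0]=1
Ev 2: PC=4 idx=0 pred=N actual=T -> ctr[0]=2
Ev 3: PC=1 idx=1 pred=N actual=N -> ctr[1]=0
Ev 4: PC=4 idx=0 pred=T actual=T -> ctr[0]=3
Ev 5: PC=1 idx=1 pred=N actual=N -> ctr[1]=0
Ev 6: PC=4 idx=0 pred=T actual=T -> ctr[0]=3
Ev 7: PC=4 idx=0 pred=T actual=T -> ctr[0]=3
Ev 8: PC=4 idx=0 pred=T actual=T -> ctr[0]=3
Ev 9: PC=4 idx=0 pred=T actual=N -> ctr[0]=2

Answer: N N N T N T T T T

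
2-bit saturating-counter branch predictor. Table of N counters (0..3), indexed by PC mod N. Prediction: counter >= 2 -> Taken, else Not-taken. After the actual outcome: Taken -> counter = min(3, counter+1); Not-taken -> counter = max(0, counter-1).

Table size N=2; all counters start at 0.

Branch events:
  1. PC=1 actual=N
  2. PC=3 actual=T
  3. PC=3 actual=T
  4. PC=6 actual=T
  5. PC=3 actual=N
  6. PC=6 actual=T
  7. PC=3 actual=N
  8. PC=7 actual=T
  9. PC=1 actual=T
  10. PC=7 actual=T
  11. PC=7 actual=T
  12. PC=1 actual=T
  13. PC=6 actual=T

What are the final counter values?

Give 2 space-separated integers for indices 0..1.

Answer: 3 3

Derivation:
Ev 1: PC=1 idx=1 pred=N actual=N -> ctr[1]=0
Ev 2: PC=3 idx=1 pred=N actual=T -> ctr[1]=1
Ev 3: PC=3 idx=1 pred=N actual=T -> ctr[1]=2
Ev 4: PC=6 idx=0 pred=N actual=T -> ctr[0]=1
Ev 5: PC=3 idx=1 pred=T actual=N -> ctr[1]=1
Ev 6: PC=6 idx=0 pred=N actual=T -> ctr[0]=2
Ev 7: PC=3 idx=1 pred=N actual=N -> ctr[1]=0
Ev 8: PC=7 idx=1 pred=N actual=T -> ctr[1]=1
Ev 9: PC=1 idx=1 pred=N actual=T -> ctr[1]=2
Ev 10: PC=7 idx=1 pred=T actual=T -> ctr[1]=3
Ev 11: PC=7 idx=1 pred=T actual=T -> ctr[1]=3
Ev 12: PC=1 idx=1 pred=T actual=T -> ctr[1]=3
Ev 13: PC=6 idx=0 pred=T actual=T -> ctr[0]=3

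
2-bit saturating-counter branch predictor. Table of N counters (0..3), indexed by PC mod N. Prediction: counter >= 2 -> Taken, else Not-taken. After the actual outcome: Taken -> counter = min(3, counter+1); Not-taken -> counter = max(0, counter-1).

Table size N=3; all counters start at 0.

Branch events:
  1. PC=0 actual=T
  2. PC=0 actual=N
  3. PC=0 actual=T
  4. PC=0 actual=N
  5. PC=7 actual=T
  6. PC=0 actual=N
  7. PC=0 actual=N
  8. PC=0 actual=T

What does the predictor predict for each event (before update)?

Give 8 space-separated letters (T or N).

Ev 1: PC=0 idx=0 pred=N actual=T -> ctr[0]=1
Ev 2: PC=0 idx=0 pred=N actual=N -> ctr[0]=0
Ev 3: PC=0 idx=0 pred=N actual=T -> ctr[0]=1
Ev 4: PC=0 idx=0 pred=N actual=N -> ctr[0]=0
Ev 5: PC=7 idx=1 pred=N actual=T -> ctr[1]=1
Ev 6: PC=0 idx=0 pred=N actual=N -> ctr[0]=0
Ev 7: PC=0 idx=0 pred=N actual=N -> ctr[0]=0
Ev 8: PC=0 idx=0 pred=N actual=T -> ctr[0]=1

Answer: N N N N N N N N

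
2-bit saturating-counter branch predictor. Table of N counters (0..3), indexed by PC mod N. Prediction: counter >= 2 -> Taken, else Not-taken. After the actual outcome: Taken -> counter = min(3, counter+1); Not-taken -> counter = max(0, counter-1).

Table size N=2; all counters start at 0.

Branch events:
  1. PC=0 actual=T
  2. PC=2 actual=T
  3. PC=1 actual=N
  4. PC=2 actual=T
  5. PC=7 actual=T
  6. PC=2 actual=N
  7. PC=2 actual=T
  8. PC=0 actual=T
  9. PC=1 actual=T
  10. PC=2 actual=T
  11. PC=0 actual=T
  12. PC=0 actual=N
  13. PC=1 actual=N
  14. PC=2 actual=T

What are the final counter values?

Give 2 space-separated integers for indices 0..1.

Answer: 3 1

Derivation:
Ev 1: PC=0 idx=0 pred=N actual=T -> ctr[0]=1
Ev 2: PC=2 idx=0 pred=N actual=T -> ctr[0]=2
Ev 3: PC=1 idx=1 pred=N actual=N -> ctr[1]=0
Ev 4: PC=2 idx=0 pred=T actual=T -> ctr[0]=3
Ev 5: PC=7 idx=1 pred=N actual=T -> ctr[1]=1
Ev 6: PC=2 idx=0 pred=T actual=N -> ctr[0]=2
Ev 7: PC=2 idx=0 pred=T actual=T -> ctr[0]=3
Ev 8: PC=0 idx=0 pred=T actual=T -> ctr[0]=3
Ev 9: PC=1 idx=1 pred=N actual=T -> ctr[1]=2
Ev 10: PC=2 idx=0 pred=T actual=T -> ctr[0]=3
Ev 11: PC=0 idx=0 pred=T actual=T -> ctr[0]=3
Ev 12: PC=0 idx=0 pred=T actual=N -> ctr[0]=2
Ev 13: PC=1 idx=1 pred=T actual=N -> ctr[1]=1
Ev 14: PC=2 idx=0 pred=T actual=T -> ctr[0]=3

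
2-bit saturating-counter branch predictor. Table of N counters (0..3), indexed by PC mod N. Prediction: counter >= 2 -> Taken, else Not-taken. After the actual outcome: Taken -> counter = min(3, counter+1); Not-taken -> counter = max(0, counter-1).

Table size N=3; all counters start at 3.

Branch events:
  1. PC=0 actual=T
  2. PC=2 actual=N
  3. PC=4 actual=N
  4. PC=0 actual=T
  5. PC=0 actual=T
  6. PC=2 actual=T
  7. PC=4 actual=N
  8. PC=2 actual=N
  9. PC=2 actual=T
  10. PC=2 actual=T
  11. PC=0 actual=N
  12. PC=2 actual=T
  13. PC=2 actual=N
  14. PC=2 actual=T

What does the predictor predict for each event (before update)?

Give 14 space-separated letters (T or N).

Ev 1: PC=0 idx=0 pred=T actual=T -> ctr[0]=3
Ev 2: PC=2 idx=2 pred=T actual=N -> ctr[2]=2
Ev 3: PC=4 idx=1 pred=T actual=N -> ctr[1]=2
Ev 4: PC=0 idx=0 pred=T actual=T -> ctr[0]=3
Ev 5: PC=0 idx=0 pred=T actual=T -> ctr[0]=3
Ev 6: PC=2 idx=2 pred=T actual=T -> ctr[2]=3
Ev 7: PC=4 idx=1 pred=T actual=N -> ctr[1]=1
Ev 8: PC=2 idx=2 pred=T actual=N -> ctr[2]=2
Ev 9: PC=2 idx=2 pred=T actual=T -> ctr[2]=3
Ev 10: PC=2 idx=2 pred=T actual=T -> ctr[2]=3
Ev 11: PC=0 idx=0 pred=T actual=N -> ctr[0]=2
Ev 12: PC=2 idx=2 pred=T actual=T -> ctr[2]=3
Ev 13: PC=2 idx=2 pred=T actual=N -> ctr[2]=2
Ev 14: PC=2 idx=2 pred=T actual=T -> ctr[2]=3

Answer: T T T T T T T T T T T T T T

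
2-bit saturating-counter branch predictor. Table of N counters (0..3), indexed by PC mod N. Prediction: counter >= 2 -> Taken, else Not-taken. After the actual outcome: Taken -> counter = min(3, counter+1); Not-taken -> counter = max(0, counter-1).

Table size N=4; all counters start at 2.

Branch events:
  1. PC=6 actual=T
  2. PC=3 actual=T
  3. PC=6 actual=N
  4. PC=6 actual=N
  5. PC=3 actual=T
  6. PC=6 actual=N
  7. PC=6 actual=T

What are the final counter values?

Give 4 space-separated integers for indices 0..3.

Answer: 2 2 1 3

Derivation:
Ev 1: PC=6 idx=2 pred=T actual=T -> ctr[2]=3
Ev 2: PC=3 idx=3 pred=T actual=T -> ctr[3]=3
Ev 3: PC=6 idx=2 pred=T actual=N -> ctr[2]=2
Ev 4: PC=6 idx=2 pred=T actual=N -> ctr[2]=1
Ev 5: PC=3 idx=3 pred=T actual=T -> ctr[3]=3
Ev 6: PC=6 idx=2 pred=N actual=N -> ctr[2]=0
Ev 7: PC=6 idx=2 pred=N actual=T -> ctr[2]=1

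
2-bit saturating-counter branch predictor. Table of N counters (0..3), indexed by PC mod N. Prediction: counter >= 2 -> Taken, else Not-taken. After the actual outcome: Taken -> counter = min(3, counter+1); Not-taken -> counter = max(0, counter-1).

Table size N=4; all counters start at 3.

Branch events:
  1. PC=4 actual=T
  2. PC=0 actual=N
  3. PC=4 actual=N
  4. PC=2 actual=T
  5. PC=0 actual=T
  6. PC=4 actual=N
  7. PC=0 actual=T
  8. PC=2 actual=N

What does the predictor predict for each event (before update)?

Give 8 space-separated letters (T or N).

Ev 1: PC=4 idx=0 pred=T actual=T -> ctr[0]=3
Ev 2: PC=0 idx=0 pred=T actual=N -> ctr[0]=2
Ev 3: PC=4 idx=0 pred=T actual=N -> ctr[0]=1
Ev 4: PC=2 idx=2 pred=T actual=T -> ctr[2]=3
Ev 5: PC=0 idx=0 pred=N actual=T -> ctr[0]=2
Ev 6: PC=4 idx=0 pred=T actual=N -> ctr[0]=1
Ev 7: PC=0 idx=0 pred=N actual=T -> ctr[0]=2
Ev 8: PC=2 idx=2 pred=T actual=N -> ctr[2]=2

Answer: T T T T N T N T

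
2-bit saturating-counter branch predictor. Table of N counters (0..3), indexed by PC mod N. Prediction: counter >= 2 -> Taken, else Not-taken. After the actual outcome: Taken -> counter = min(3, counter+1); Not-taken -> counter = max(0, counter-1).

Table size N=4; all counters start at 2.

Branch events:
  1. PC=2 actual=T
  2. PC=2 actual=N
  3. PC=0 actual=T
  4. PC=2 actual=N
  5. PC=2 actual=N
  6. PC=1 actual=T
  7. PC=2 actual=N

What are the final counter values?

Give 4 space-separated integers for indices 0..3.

Answer: 3 3 0 2

Derivation:
Ev 1: PC=2 idx=2 pred=T actual=T -> ctr[2]=3
Ev 2: PC=2 idx=2 pred=T actual=N -> ctr[2]=2
Ev 3: PC=0 idx=0 pred=T actual=T -> ctr[0]=3
Ev 4: PC=2 idx=2 pred=T actual=N -> ctr[2]=1
Ev 5: PC=2 idx=2 pred=N actual=N -> ctr[2]=0
Ev 6: PC=1 idx=1 pred=T actual=T -> ctr[1]=3
Ev 7: PC=2 idx=2 pred=N actual=N -> ctr[2]=0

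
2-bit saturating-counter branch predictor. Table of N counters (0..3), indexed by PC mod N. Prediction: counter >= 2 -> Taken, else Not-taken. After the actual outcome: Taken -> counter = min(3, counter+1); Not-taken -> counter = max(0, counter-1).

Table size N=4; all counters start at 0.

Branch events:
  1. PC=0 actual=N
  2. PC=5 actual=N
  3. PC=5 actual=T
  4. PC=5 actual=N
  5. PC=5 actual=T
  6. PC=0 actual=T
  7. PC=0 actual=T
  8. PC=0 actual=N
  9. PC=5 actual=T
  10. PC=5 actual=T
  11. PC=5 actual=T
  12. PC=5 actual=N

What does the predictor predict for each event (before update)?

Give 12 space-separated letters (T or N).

Answer: N N N N N N N T N T T T

Derivation:
Ev 1: PC=0 idx=0 pred=N actual=N -> ctr[0]=0
Ev 2: PC=5 idx=1 pred=N actual=N -> ctr[1]=0
Ev 3: PC=5 idx=1 pred=N actual=T -> ctr[1]=1
Ev 4: PC=5 idx=1 pred=N actual=N -> ctr[1]=0
Ev 5: PC=5 idx=1 pred=N actual=T -> ctr[1]=1
Ev 6: PC=0 idx=0 pred=N actual=T -> ctr[0]=1
Ev 7: PC=0 idx=0 pred=N actual=T -> ctr[0]=2
Ev 8: PC=0 idx=0 pred=T actual=N -> ctr[0]=1
Ev 9: PC=5 idx=1 pred=N actual=T -> ctr[1]=2
Ev 10: PC=5 idx=1 pred=T actual=T -> ctr[1]=3
Ev 11: PC=5 idx=1 pred=T actual=T -> ctr[1]=3
Ev 12: PC=5 idx=1 pred=T actual=N -> ctr[1]=2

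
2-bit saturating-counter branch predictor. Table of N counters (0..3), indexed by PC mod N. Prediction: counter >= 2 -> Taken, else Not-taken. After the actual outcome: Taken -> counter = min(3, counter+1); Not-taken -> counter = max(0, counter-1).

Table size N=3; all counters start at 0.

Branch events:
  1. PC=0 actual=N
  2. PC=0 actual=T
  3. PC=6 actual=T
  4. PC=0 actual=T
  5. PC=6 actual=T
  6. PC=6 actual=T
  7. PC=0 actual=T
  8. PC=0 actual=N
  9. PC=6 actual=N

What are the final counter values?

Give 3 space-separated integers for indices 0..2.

Answer: 1 0 0

Derivation:
Ev 1: PC=0 idx=0 pred=N actual=N -> ctr[0]=0
Ev 2: PC=0 idx=0 pred=N actual=T -> ctr[0]=1
Ev 3: PC=6 idx=0 pred=N actual=T -> ctr[0]=2
Ev 4: PC=0 idx=0 pred=T actual=T -> ctr[0]=3
Ev 5: PC=6 idx=0 pred=T actual=T -> ctr[0]=3
Ev 6: PC=6 idx=0 pred=T actual=T -> ctr[0]=3
Ev 7: PC=0 idx=0 pred=T actual=T -> ctr[0]=3
Ev 8: PC=0 idx=0 pred=T actual=N -> ctr[0]=2
Ev 9: PC=6 idx=0 pred=T actual=N -> ctr[0]=1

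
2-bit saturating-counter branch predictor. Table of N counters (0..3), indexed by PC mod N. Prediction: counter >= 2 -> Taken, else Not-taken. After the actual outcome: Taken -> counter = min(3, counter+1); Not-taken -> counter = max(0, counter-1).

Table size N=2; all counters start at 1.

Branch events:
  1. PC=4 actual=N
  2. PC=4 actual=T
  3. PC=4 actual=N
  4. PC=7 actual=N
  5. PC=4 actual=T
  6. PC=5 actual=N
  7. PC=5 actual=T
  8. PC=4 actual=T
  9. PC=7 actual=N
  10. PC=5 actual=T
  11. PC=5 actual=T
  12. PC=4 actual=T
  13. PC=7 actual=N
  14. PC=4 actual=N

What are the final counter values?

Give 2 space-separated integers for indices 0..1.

Answer: 2 1

Derivation:
Ev 1: PC=4 idx=0 pred=N actual=N -> ctr[0]=0
Ev 2: PC=4 idx=0 pred=N actual=T -> ctr[0]=1
Ev 3: PC=4 idx=0 pred=N actual=N -> ctr[0]=0
Ev 4: PC=7 idx=1 pred=N actual=N -> ctr[1]=0
Ev 5: PC=4 idx=0 pred=N actual=T -> ctr[0]=1
Ev 6: PC=5 idx=1 pred=N actual=N -> ctr[1]=0
Ev 7: PC=5 idx=1 pred=N actual=T -> ctr[1]=1
Ev 8: PC=4 idx=0 pred=N actual=T -> ctr[0]=2
Ev 9: PC=7 idx=1 pred=N actual=N -> ctr[1]=0
Ev 10: PC=5 idx=1 pred=N actual=T -> ctr[1]=1
Ev 11: PC=5 idx=1 pred=N actual=T -> ctr[1]=2
Ev 12: PC=4 idx=0 pred=T actual=T -> ctr[0]=3
Ev 13: PC=7 idx=1 pred=T actual=N -> ctr[1]=1
Ev 14: PC=4 idx=0 pred=T actual=N -> ctr[0]=2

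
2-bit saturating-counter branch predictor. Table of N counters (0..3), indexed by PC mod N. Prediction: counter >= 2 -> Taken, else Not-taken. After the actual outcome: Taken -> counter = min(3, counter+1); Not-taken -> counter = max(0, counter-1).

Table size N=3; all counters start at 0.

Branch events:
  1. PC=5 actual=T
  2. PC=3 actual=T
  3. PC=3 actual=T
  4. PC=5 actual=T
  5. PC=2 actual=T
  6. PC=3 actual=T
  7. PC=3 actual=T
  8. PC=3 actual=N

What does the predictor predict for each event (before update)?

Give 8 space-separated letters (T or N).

Answer: N N N N T T T T

Derivation:
Ev 1: PC=5 idx=2 pred=N actual=T -> ctr[2]=1
Ev 2: PC=3 idx=0 pred=N actual=T -> ctr[0]=1
Ev 3: PC=3 idx=0 pred=N actual=T -> ctr[0]=2
Ev 4: PC=5 idx=2 pred=N actual=T -> ctr[2]=2
Ev 5: PC=2 idx=2 pred=T actual=T -> ctr[2]=3
Ev 6: PC=3 idx=0 pred=T actual=T -> ctr[0]=3
Ev 7: PC=3 idx=0 pred=T actual=T -> ctr[0]=3
Ev 8: PC=3 idx=0 pred=T actual=N -> ctr[0]=2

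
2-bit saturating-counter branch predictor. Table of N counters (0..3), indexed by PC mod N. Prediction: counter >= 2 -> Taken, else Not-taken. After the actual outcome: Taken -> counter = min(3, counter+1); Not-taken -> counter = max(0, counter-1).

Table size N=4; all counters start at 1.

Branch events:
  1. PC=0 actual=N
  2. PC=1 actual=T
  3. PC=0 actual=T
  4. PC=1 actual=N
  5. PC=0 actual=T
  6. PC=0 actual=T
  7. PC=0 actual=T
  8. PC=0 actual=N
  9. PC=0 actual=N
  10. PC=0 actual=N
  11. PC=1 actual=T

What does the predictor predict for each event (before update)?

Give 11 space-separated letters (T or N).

Answer: N N N T N T T T T N N

Derivation:
Ev 1: PC=0 idx=0 pred=N actual=N -> ctr[0]=0
Ev 2: PC=1 idx=1 pred=N actual=T -> ctr[1]=2
Ev 3: PC=0 idx=0 pred=N actual=T -> ctr[0]=1
Ev 4: PC=1 idx=1 pred=T actual=N -> ctr[1]=1
Ev 5: PC=0 idx=0 pred=N actual=T -> ctr[0]=2
Ev 6: PC=0 idx=0 pred=T actual=T -> ctr[0]=3
Ev 7: PC=0 idx=0 pred=T actual=T -> ctr[0]=3
Ev 8: PC=0 idx=0 pred=T actual=N -> ctr[0]=2
Ev 9: PC=0 idx=0 pred=T actual=N -> ctr[0]=1
Ev 10: PC=0 idx=0 pred=N actual=N -> ctr[0]=0
Ev 11: PC=1 idx=1 pred=N actual=T -> ctr[1]=2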